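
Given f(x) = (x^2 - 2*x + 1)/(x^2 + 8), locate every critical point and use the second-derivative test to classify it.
f'(x) = 2*(x^2 + 7*x - 8)/(x^4 + 16*x^2 + 64)

Solve f'(x) = 0:
  f'(x) = 2*(x - 1)*(x + 8)/(x^2 + 8)^2; the denominator is positive wherever f is defined, so f'(x) = 0 ⇔ 2*x^2 + 14*x - 16 = 0.
  Factor: 2*x^2 + 14*x - 16 = 2*(x - 1)*(x + 8) = 0.
  ⇒ x = -8, 1

f''(x) = 2*(-2*x^3 - 21*x^2 + 48*x + 56)/(x^6 + 24*x^4 + 192*x^2 + 512)
Second-derivative test at each critical point:
  f''(-8) = -1/288 < 0 → local maximum
  f''(1) = 2/9 > 0 → local minimum

Critical points: x = -8 (local maximum); x = 1 (local minimum)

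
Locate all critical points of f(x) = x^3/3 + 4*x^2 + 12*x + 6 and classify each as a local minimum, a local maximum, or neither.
f'(x) = x^2 + 8*x + 12

Solve f'(x) = 0:
  Factor: x^2 + 8*x + 12 = (x + 2)*(x + 6) = 0.
  ⇒ x = -6, -2

f''(x) = 2*x + 8
Second-derivative test at each critical point:
  f''(-6) = -4 < 0 → local maximum
  f''(-2) = 4 > 0 → local minimum

Critical points: x = -6 (local maximum); x = -2 (local minimum)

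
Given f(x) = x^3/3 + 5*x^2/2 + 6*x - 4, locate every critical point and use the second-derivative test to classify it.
f'(x) = x^2 + 5*x + 6

Solve f'(x) = 0:
  Factor: x^2 + 5*x + 6 = (x + 2)*(x + 3) = 0.
  ⇒ x = -3, -2

f''(x) = 2*x + 5
Second-derivative test at each critical point:
  f''(-3) = -1 < 0 → local maximum
  f''(-2) = 1 > 0 → local minimum

Critical points: x = -3 (local maximum); x = -2 (local minimum)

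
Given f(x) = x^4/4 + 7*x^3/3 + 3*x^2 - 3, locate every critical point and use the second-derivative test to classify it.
f'(x) = x*(x^2 + 7*x + 6)

Solve f'(x) = 0:
  Factor: x^3 + 7*x^2 + 6*x = x*(x + 1)*(x + 6) = 0.
  ⇒ x = -6, -1, 0

f''(x) = 3*x^2 + 14*x + 6
Second-derivative test at each critical point:
  f''(-6) = 30 > 0 → local minimum
  f''(-1) = -5 < 0 → local maximum
  f''(0) = 6 > 0 → local minimum

Critical points: x = -6 (local minimum); x = -1 (local maximum); x = 0 (local minimum)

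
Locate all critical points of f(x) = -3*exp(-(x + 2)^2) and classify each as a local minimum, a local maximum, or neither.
f'(x) = 6*(x + 2)*exp(-(x + 2)^2)

Solve f'(x) = 0:
  f'(x) = (6*x + 12)·exp(-(x + 2)^2) and exp(-(x + 2)^2) > 0 for every x, so f'(x) = 0 ⇔ 6*x + 12 = 0.
  Factor: 6*x + 12 = 6*(x + 2) = 0.
  ⇒ x = -2

f''(x) = 6*(1 - 2*(x + 2)^2)*exp(-(x + 2)^2)
Second-derivative test at each critical point:
  f''(-2) = 6 > 0 → local minimum

Critical points: x = -2 (local minimum)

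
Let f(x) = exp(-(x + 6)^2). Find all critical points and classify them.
f'(x) = 2*(-x - 6)*exp(-(x + 6)^2)

Solve f'(x) = 0:
  f'(x) = (-2*x - 12)·exp(-(x + 6)^2) and exp(-(x + 6)^2) > 0 for every x, so f'(x) = 0 ⇔ -2*x - 12 = 0.
  Factor: -2*x - 12 = -2*(x + 6) = 0.
  ⇒ x = -6

f''(x) = 2*(2*(x + 6)^2 - 1)*exp(-(x + 6)^2)
Second-derivative test at each critical point:
  f''(-6) = -2 < 0 → local maximum

Critical points: x = -6 (local maximum)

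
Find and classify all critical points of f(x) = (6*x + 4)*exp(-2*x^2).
f'(x) = 2*(-4*x*(3*x + 2) + 3)*exp(-2*x^2)

Solve f'(x) = 0:
  f'(x) = (-24*x^2 - 16*x + 6)·exp(-2*x^2) and exp(-2*x^2) > 0 for every x, so f'(x) = 0 ⇔ -24*x^2 - 16*x + 6 = 0.
  Factor: -24*x^2 - 16*x + 6 = -2*(12*x^2 + 8*x - 3); 12*x^2 + 8*x - 3 = 0 has no rational roots; quadratic formula: x = (-8 ± √208)/24.
  ⇒ x = -sqrt(13)/6 - 1/3 ≈ -0.9343, -1/3 + sqrt(13)/6 ≈ 0.2676

f''(x) = 8*(4*x^2*(3*x + 2) - 9*x - 2)*exp(-2*x^2)
Second-derivative test at each critical point:
  f''(-0.9343) = 5.0341 > 0 → local minimum
  f''(0.2676) = -24.9957 < 0 → local maximum

Critical points: x = -sqrt(13)/6 - 1/3 ≈ -0.9343 (local minimum); x = -1/3 + sqrt(13)/6 ≈ 0.2676 (local maximum)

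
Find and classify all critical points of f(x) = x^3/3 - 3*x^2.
f'(x) = x*(x - 6)

Solve f'(x) = 0:
  Factor: x^2 - 6*x = x*(x - 6) = 0.
  ⇒ x = 0, 6

f''(x) = 2*x - 6
Second-derivative test at each critical point:
  f''(0) = -6 < 0 → local maximum
  f''(6) = 6 > 0 → local minimum

Critical points: x = 0 (local maximum); x = 6 (local minimum)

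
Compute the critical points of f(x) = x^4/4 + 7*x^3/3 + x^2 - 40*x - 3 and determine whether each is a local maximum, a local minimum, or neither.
f'(x) = x^3 + 7*x^2 + 2*x - 40

Solve f'(x) = 0:
  Factor: x^3 + 7*x^2 + 2*x - 40 = (x - 2)*(x + 4)*(x + 5) = 0.
  ⇒ x = -5, -4, 2

f''(x) = 3*x^2 + 14*x + 2
Second-derivative test at each critical point:
  f''(-5) = 7 > 0 → local minimum
  f''(-4) = -6 < 0 → local maximum
  f''(2) = 42 > 0 → local minimum

Critical points: x = -5 (local minimum); x = -4 (local maximum); x = 2 (local minimum)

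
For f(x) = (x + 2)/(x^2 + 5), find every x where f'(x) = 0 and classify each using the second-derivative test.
f'(x) = (x^2 - 2*x*(x + 2) + 5)/(x^2 + 5)^2

Solve f'(x) = 0:
  f'(x) = -(x - 1)*(x + 5)/(x^2 + 5)^2; the denominator is positive wherever f is defined, so f'(x) = 0 ⇔ -x^2 - 4*x + 5 = 0.
  Factor: -x^2 - 4*x + 5 = -(x - 1)*(x + 5) = 0.
  ⇒ x = -5, 1

f''(x) = 2*(4*x^2*(x + 2) - (3*x + 2)*(x^2 + 5))/(x^2 + 5)^3
Second-derivative test at each critical point:
  f''(-5) = 1/150 > 0 → local minimum
  f''(1) = -1/6 < 0 → local maximum

Critical points: x = -5 (local minimum); x = 1 (local maximum)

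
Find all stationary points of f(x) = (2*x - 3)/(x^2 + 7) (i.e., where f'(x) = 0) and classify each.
f'(x) = 2*(-x^2 + 3*x + 7)/(x^4 + 14*x^2 + 49)

Solve f'(x) = 0:
  f'(x) = -2*(x^2 - 3*x - 7)/(x^2 + 7)^2; the denominator is positive wherever f is defined, so f'(x) = 0 ⇔ -2*x^2 + 6*x + 14 = 0.
  Factor: -2*x^2 + 6*x + 14 = -2*(x^2 - 3*x - 7); x^2 - 3*x - 7 = 0 has no rational roots; quadratic formula: x = (3 ± √37)/2.
  ⇒ x = 3/2 - sqrt(37)/2 ≈ -1.5414, 3/2 + sqrt(37)/2 ≈ 4.5414

f''(x) = 2*(4*x^2*(2*x - 3) + 3*(1 - 2*x)*(x^2 + 7))/(x^2 + 7)^3
Second-derivative test at each critical point:
  f''(-1.5414) = 0.1384 > 0 → local minimum
  f''(4.5414) = -0.0159 < 0 → local maximum

Critical points: x = 3/2 - sqrt(37)/2 ≈ -1.5414 (local minimum); x = 3/2 + sqrt(37)/2 ≈ 4.5414 (local maximum)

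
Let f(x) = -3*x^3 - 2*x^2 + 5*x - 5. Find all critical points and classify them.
f'(x) = -9*x^2 - 4*x + 5

Solve f'(x) = 0:
  Factor: -9*x^2 - 4*x + 5 = -(x + 1)*(9*x - 5) = 0.
  ⇒ x = -1, 5/9

f''(x) = -18*x - 4
Second-derivative test at each critical point:
  f''(-1) = 14 > 0 → local minimum
  f''(5/9) = -14 < 0 → local maximum

Critical points: x = -1 (local minimum); x = 5/9 (local maximum)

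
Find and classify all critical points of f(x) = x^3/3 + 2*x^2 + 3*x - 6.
f'(x) = x^2 + 4*x + 3

Solve f'(x) = 0:
  Factor: x^2 + 4*x + 3 = (x + 1)*(x + 3) = 0.
  ⇒ x = -3, -1

f''(x) = 2*x + 4
Second-derivative test at each critical point:
  f''(-3) = -2 < 0 → local maximum
  f''(-1) = 2 > 0 → local minimum

Critical points: x = -3 (local maximum); x = -1 (local minimum)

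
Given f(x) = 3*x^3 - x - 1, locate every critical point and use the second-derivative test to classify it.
f'(x) = 9*x^2 - 1

Solve f'(x) = 0:
  Factor: 9*x^2 - 1 = (3*x - 1)*(3*x + 1) = 0.
  ⇒ x = -1/3, 1/3

f''(x) = 18*x
Second-derivative test at each critical point:
  f''(-1/3) = -6 < 0 → local maximum
  f''(1/3) = 6 > 0 → local minimum

Critical points: x = -1/3 (local maximum); x = 1/3 (local minimum)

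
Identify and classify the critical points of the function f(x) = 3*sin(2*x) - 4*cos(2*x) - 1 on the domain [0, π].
f'(x) = 8*sin(2*x) + 6*cos(2*x)

Solve f'(x) = 0 on [0, π]:
  f'(x) = 0 ⇔ 3*cos(2*x) = -4*sin(2*x) ⇔ tan(2*x) = -3/4, i.e. 2*x = arctan(-3/4) + nπ; keep the solutions lying in [0, π].
  ⇒ x = -atan(3/4)/2 + pi/2 ≈ 1.2490, pi - atan(3/4)/2 ≈ 2.8198

f''(x) = -12*sin(2*x) + 16*cos(2*x)
Second-derivative test at each critical point:
  f''(1.2490) = -20 < 0 → local maximum
  f''(2.8198) = 20 > 0 → local minimum

Critical points: x = -atan(3/4)/2 + pi/2 ≈ 1.2490 (local maximum); x = pi - atan(3/4)/2 ≈ 2.8198 (local minimum)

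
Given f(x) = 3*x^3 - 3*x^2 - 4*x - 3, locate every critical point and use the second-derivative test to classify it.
f'(x) = 9*x^2 - 6*x - 4

Solve f'(x) = 0:
  9*x^2 - 6*x - 4 = 0 has no rational roots; quadratic formula: x = (6 ± √180)/18.
  ⇒ x = 1/3 - sqrt(5)/3 ≈ -0.4120, 1/3 + sqrt(5)/3 ≈ 1.0787

f''(x) = 18*x - 6
Second-derivative test at each critical point:
  f''(-0.4120) = -13.4164 < 0 → local maximum
  f''(1.0787) = 13.4164 > 0 → local minimum

Critical points: x = 1/3 - sqrt(5)/3 ≈ -0.4120 (local maximum); x = 1/3 + sqrt(5)/3 ≈ 1.0787 (local minimum)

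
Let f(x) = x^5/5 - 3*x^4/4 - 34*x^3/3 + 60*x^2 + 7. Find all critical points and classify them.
f'(x) = x*(x^3 - 3*x^2 - 34*x + 120)

Solve f'(x) = 0:
  Factor: x^4 - 3*x^3 - 34*x^2 + 120*x = x*(x - 5)*(x - 4)*(x + 6) = 0.
  ⇒ x = -6, 0, 4, 5

f''(x) = 4*x^3 - 9*x^2 - 68*x + 120
Second-derivative test at each critical point:
  f''(-6) = -660 < 0 → local maximum
  f''(0) = 120 > 0 → local minimum
  f''(4) = -40 < 0 → local maximum
  f''(5) = 55 > 0 → local minimum

Critical points: x = -6 (local maximum); x = 0 (local minimum); x = 4 (local maximum); x = 5 (local minimum)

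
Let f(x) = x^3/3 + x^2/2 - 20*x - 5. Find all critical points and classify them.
f'(x) = x^2 + x - 20

Solve f'(x) = 0:
  Factor: x^2 + x - 20 = (x - 4)*(x + 5) = 0.
  ⇒ x = -5, 4

f''(x) = 2*x + 1
Second-derivative test at each critical point:
  f''(-5) = -9 < 0 → local maximum
  f''(4) = 9 > 0 → local minimum

Critical points: x = -5 (local maximum); x = 4 (local minimum)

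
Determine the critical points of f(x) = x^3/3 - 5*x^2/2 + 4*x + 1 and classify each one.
f'(x) = x^2 - 5*x + 4

Solve f'(x) = 0:
  Factor: x^2 - 5*x + 4 = (x - 4)*(x - 1) = 0.
  ⇒ x = 1, 4

f''(x) = 2*x - 5
Second-derivative test at each critical point:
  f''(1) = -3 < 0 → local maximum
  f''(4) = 3 > 0 → local minimum

Critical points: x = 1 (local maximum); x = 4 (local minimum)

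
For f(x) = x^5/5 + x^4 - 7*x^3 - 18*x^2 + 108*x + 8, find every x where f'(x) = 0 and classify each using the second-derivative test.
f'(x) = x^4 + 4*x^3 - 21*x^2 - 36*x + 108

Solve f'(x) = 0:
  Factor: x^4 + 4*x^3 - 21*x^2 - 36*x + 108 = (x - 3)*(x - 2)*(x + 3)*(x + 6) = 0.
  ⇒ x = -6, -3, 2, 3

f''(x) = 4*x^3 + 12*x^2 - 42*x - 36
Second-derivative test at each critical point:
  f''(-6) = -216 < 0 → local maximum
  f''(-3) = 90 > 0 → local minimum
  f''(2) = -40 < 0 → local maximum
  f''(3) = 54 > 0 → local minimum

Critical points: x = -6 (local maximum); x = -3 (local minimum); x = 2 (local maximum); x = 3 (local minimum)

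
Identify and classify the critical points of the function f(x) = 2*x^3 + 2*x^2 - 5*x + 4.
f'(x) = 6*x^2 + 4*x - 5

Solve f'(x) = 0:
  6*x^2 + 4*x - 5 = 0 has no rational roots; quadratic formula: x = (-4 ± √136)/12.
  ⇒ x = -sqrt(34)/6 - 1/3 ≈ -1.3052, -1/3 + sqrt(34)/6 ≈ 0.6385

f''(x) = 12*x + 4
Second-derivative test at each critical point:
  f''(-1.3052) = -11.6619 < 0 → local maximum
  f''(0.6385) = 11.6619 > 0 → local minimum

Critical points: x = -sqrt(34)/6 - 1/3 ≈ -1.3052 (local maximum); x = -1/3 + sqrt(34)/6 ≈ 0.6385 (local minimum)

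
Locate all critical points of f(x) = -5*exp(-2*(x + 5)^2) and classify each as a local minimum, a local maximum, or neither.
f'(x) = 20*(x + 5)*exp(-2*(x + 5)^2)

Solve f'(x) = 0:
  f'(x) = (20*x + 100)·exp(-2*(x + 5)^2) and exp(-2*(x + 5)^2) > 0 for every x, so f'(x) = 0 ⇔ 20*x + 100 = 0.
  Factor: 20*x + 100 = 20*(x + 5) = 0.
  ⇒ x = -5

f''(x) = 20*(1 - 4*(x + 5)^2)*exp(-2*(x + 5)^2)
Second-derivative test at each critical point:
  f''(-5) = 20 > 0 → local minimum

Critical points: x = -5 (local minimum)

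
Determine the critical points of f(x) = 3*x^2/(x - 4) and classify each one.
f'(x) = 3*x*(x - 8)/(x^2 - 8*x + 16)

Solve f'(x) = 0:
  f'(x) = 3*x*(x - 8)/(x - 4)^2; the denominator is positive wherever f is defined, so f'(x) = 0 ⇔ 3*x^2 - 24*x = 0.
  Factor: 3*x^2 - 24*x = 3*x*(x - 8) = 0.
  ⇒ x = 0, 8

f''(x) = 96/(x^3 - 12*x^2 + 48*x - 64)
Second-derivative test at each critical point:
  f''(0) = -3/2 < 0 → local maximum
  f''(8) = 3/2 > 0 → local minimum

Critical points: x = 0 (local maximum); x = 8 (local minimum)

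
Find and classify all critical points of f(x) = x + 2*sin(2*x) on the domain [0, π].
f'(x) = 4*cos(2*x) + 1

Solve f'(x) = 0 on [0, π]:
  f'(x) = 0 ⇔ cos(2*x) = -1/4, i.e. 2*x = ±arccos(-1/4) + 2nπ; keep the solutions lying in [0, π].
  ⇒ x = acos(-1/4)/2 ≈ 0.9117, pi - acos(-1/4)/2 ≈ 2.2299

f''(x) = -8*sin(2*x)
Second-derivative test at each critical point:
  f''(0.9117) = -7.7460 < 0 → local maximum
  f''(2.2299) = 7.7460 > 0 → local minimum

Critical points: x = acos(-1/4)/2 ≈ 0.9117 (local maximum); x = pi - acos(-1/4)/2 ≈ 2.2299 (local minimum)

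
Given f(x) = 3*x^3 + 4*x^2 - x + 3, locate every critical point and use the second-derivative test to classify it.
f'(x) = 9*x^2 + 8*x - 1

Solve f'(x) = 0:
  Factor: 9*x^2 + 8*x - 1 = (x + 1)*(9*x - 1) = 0.
  ⇒ x = -1, 1/9

f''(x) = 18*x + 8
Second-derivative test at each critical point:
  f''(-1) = -10 < 0 → local maximum
  f''(1/9) = 10 > 0 → local minimum

Critical points: x = -1 (local maximum); x = 1/9 (local minimum)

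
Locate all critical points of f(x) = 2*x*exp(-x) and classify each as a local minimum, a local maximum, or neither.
f'(x) = 2*(1 - x)*exp(-x)

Solve f'(x) = 0:
  f'(x) = (2 - 2*x)·exp(-x) and exp(-x) > 0 for every x, so f'(x) = 0 ⇔ 2 - 2*x = 0.
  Factor: 2 - 2*x = -2*(x - 1) = 0.
  ⇒ x = 1

f''(x) = 2*(x - 2)*exp(-x)
Second-derivative test at each critical point:
  f''(1) = -0.7358 < 0 → local maximum

Critical points: x = 1 (local maximum)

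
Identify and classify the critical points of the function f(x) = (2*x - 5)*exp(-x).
f'(x) = (7 - 2*x)*exp(-x)

Solve f'(x) = 0:
  f'(x) = (7 - 2*x)·exp(-x) and exp(-x) > 0 for every x, so f'(x) = 0 ⇔ 7 - 2*x = 0.
  7 - 2*x = 0.
  ⇒ x = 7/2

f''(x) = (2*x - 9)*exp(-x)
Second-derivative test at each critical point:
  f''(7/2) = -0.0604 < 0 → local maximum

Critical points: x = 7/2 (local maximum)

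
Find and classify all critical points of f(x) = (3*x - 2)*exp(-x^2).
f'(x) = (-2*x*(3*x - 2) + 3)*exp(-x^2)

Solve f'(x) = 0:
  f'(x) = (-6*x^2 + 4*x + 3)·exp(-x^2) and exp(-x^2) > 0 for every x, so f'(x) = 0 ⇔ -6*x^2 + 4*x + 3 = 0.
  6*x^2 - 4*x - 3 = 0 has no rational roots; quadratic formula: x = (4 ± √88)/12.
  ⇒ x = 1/3 - sqrt(22)/6 ≈ -0.4484, 1/3 + sqrt(22)/6 ≈ 1.1151

f''(x) = 2*(2*x^2*(3*x - 2) - 9*x + 2)*exp(-x^2)
Second-derivative test at each critical point:
  f''(-0.4484) = 7.6722 > 0 → local minimum
  f''(1.1151) = -2.7055 < 0 → local maximum

Critical points: x = 1/3 - sqrt(22)/6 ≈ -0.4484 (local minimum); x = 1/3 + sqrt(22)/6 ≈ 1.1151 (local maximum)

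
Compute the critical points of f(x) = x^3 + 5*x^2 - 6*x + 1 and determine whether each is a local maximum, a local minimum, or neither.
f'(x) = 3*x^2 + 10*x - 6

Solve f'(x) = 0:
  3*x^2 + 10*x - 6 = 0 has no rational roots; quadratic formula: x = (-10 ± √172)/6.
  ⇒ x = -sqrt(43)/3 - 5/3 ≈ -3.8525, -5/3 + sqrt(43)/3 ≈ 0.5191

f''(x) = 6*x + 10
Second-derivative test at each critical point:
  f''(-3.8525) = -13.1149 < 0 → local maximum
  f''(0.5191) = 13.1149 > 0 → local minimum

Critical points: x = -sqrt(43)/3 - 5/3 ≈ -3.8525 (local maximum); x = -5/3 + sqrt(43)/3 ≈ 0.5191 (local minimum)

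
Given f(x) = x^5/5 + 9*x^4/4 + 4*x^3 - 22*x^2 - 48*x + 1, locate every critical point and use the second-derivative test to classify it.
f'(x) = x^4 + 9*x^3 + 12*x^2 - 44*x - 48

Solve f'(x) = 0:
  Factor: x^4 + 9*x^3 + 12*x^2 - 44*x - 48 = (x - 2)*(x + 1)*(x + 4)*(x + 6) = 0.
  ⇒ x = -6, -4, -1, 2

f''(x) = 4*x^3 + 27*x^2 + 24*x - 44
Second-derivative test at each critical point:
  f''(-6) = -80 < 0 → local maximum
  f''(-4) = 36 > 0 → local minimum
  f''(-1) = -45 < 0 → local maximum
  f''(2) = 144 > 0 → local minimum

Critical points: x = -6 (local maximum); x = -4 (local minimum); x = -1 (local maximum); x = 2 (local minimum)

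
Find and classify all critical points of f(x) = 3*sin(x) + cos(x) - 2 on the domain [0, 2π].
f'(x) = -sin(x) + 3*cos(x)

Solve f'(x) = 0 on [0, 2π]:
  f'(x) = 0 ⇔ 3*cos(x) = sin(x) ⇔ tan(x) = 3, i.e. x = arctan(3) + nπ; keep the solutions lying in [0, 2π].
  ⇒ x = atan(3) ≈ 1.2490, atan(3) + pi ≈ 4.3906

f''(x) = -3*sin(x) - cos(x)
Second-derivative test at each critical point:
  f''(1.2490) = -3.1623 < 0 → local maximum
  f''(4.3906) = 3.1623 > 0 → local minimum

Critical points: x = atan(3) ≈ 1.2490 (local maximum); x = atan(3) + pi ≈ 4.3906 (local minimum)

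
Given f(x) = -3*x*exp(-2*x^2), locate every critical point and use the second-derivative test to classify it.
f'(x) = 3*(4*x^2 - 1)*exp(-2*x^2)

Solve f'(x) = 0:
  f'(x) = (12*x^2 - 3)·exp(-2*x^2) and exp(-2*x^2) > 0 for every x, so f'(x) = 0 ⇔ 12*x^2 - 3 = 0.
  Factor: 12*x^2 - 3 = 3*(2*x - 1)*(2*x + 1) = 0.
  ⇒ x = -1/2, 1/2

f''(x) = (-48*x^3 + 36*x)*exp(-2*x^2)
Second-derivative test at each critical point:
  f''(-1/2) = -7.2784 < 0 → local maximum
  f''(1/2) = 7.2784 > 0 → local minimum

Critical points: x = -1/2 (local maximum); x = 1/2 (local minimum)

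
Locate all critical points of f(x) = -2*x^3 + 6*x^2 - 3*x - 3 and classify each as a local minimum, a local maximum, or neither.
f'(x) = -6*x^2 + 12*x - 3

Solve f'(x) = 0:
  Factor: -6*x^2 + 12*x - 3 = -3*(2*x^2 - 4*x + 1); 2*x^2 - 4*x + 1 = 0 has no rational roots; quadratic formula: x = (4 ± √8)/4.
  ⇒ x = 1 - sqrt(2)/2 ≈ 0.2929, sqrt(2)/2 + 1 ≈ 1.7071

f''(x) = 12 - 12*x
Second-derivative test at each critical point:
  f''(0.2929) = 8.4853 > 0 → local minimum
  f''(1.7071) = -8.4853 < 0 → local maximum

Critical points: x = 1 - sqrt(2)/2 ≈ 0.2929 (local minimum); x = sqrt(2)/2 + 1 ≈ 1.7071 (local maximum)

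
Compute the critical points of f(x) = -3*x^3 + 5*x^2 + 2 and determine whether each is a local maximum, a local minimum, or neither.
f'(x) = x*(10 - 9*x)

Solve f'(x) = 0:
  Factor: -9*x^2 + 10*x = -x*(9*x - 10) = 0.
  ⇒ x = 0, 10/9

f''(x) = 10 - 18*x
Second-derivative test at each critical point:
  f''(0) = 10 > 0 → local minimum
  f''(10/9) = -10 < 0 → local maximum

Critical points: x = 0 (local minimum); x = 10/9 (local maximum)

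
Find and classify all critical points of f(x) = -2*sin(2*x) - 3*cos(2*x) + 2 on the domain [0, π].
f'(x) = 6*sin(2*x) - 4*cos(2*x)

Solve f'(x) = 0 on [0, π]:
  f'(x) = 0 ⇔ -2*cos(2*x) = -3*sin(2*x) ⇔ tan(2*x) = 2/3, i.e. 2*x = arctan(2/3) + nπ; keep the solutions lying in [0, π].
  ⇒ x = atan(2/3)/2 ≈ 0.2940, atan(2/3)/2 + pi/2 ≈ 1.8648

f''(x) = 8*sin(2*x) + 12*cos(2*x)
Second-derivative test at each critical point:
  f''(0.2940) = 14.4222 > 0 → local minimum
  f''(1.8648) = -14.4222 < 0 → local maximum

Critical points: x = atan(2/3)/2 ≈ 0.2940 (local minimum); x = atan(2/3)/2 + pi/2 ≈ 1.8648 (local maximum)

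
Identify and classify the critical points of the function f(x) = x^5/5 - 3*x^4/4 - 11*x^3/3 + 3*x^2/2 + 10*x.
f'(x) = x^4 - 3*x^3 - 11*x^2 + 3*x + 10

Solve f'(x) = 0:
  Factor: x^4 - 3*x^3 - 11*x^2 + 3*x + 10 = (x - 5)*(x - 1)*(x + 1)*(x + 2) = 0.
  ⇒ x = -2, -1, 1, 5

f''(x) = 4*x^3 - 9*x^2 - 22*x + 3
Second-derivative test at each critical point:
  f''(-2) = -21 < 0 → local maximum
  f''(-1) = 12 > 0 → local minimum
  f''(1) = -24 < 0 → local maximum
  f''(5) = 168 > 0 → local minimum

Critical points: x = -2 (local maximum); x = -1 (local minimum); x = 1 (local maximum); x = 5 (local minimum)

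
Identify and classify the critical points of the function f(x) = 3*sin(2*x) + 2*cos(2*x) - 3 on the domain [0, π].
f'(x) = -4*sin(2*x) + 6*cos(2*x)

Solve f'(x) = 0 on [0, π]:
  f'(x) = 0 ⇔ 3*cos(2*x) = 2*sin(2*x) ⇔ tan(2*x) = 3/2, i.e. 2*x = arctan(3/2) + nπ; keep the solutions lying in [0, π].
  ⇒ x = atan(3/2)/2 ≈ 0.4914, atan(3/2)/2 + pi/2 ≈ 2.0622

f''(x) = -12*sin(2*x) - 8*cos(2*x)
Second-derivative test at each critical point:
  f''(0.4914) = -14.4222 < 0 → local maximum
  f''(2.0622) = 14.4222 > 0 → local minimum

Critical points: x = atan(3/2)/2 ≈ 0.4914 (local maximum); x = atan(3/2)/2 + pi/2 ≈ 2.0622 (local minimum)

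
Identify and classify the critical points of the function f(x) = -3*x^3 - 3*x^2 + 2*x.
f'(x) = -9*x^2 - 6*x + 2

Solve f'(x) = 0:
  9*x^2 + 6*x - 2 = 0 has no rational roots; quadratic formula: x = (-6 ± √108)/18.
  ⇒ x = -sqrt(3)/3 - 1/3 ≈ -0.9107, -1/3 + sqrt(3)/3 ≈ 0.2440

f''(x) = -18*x - 6
Second-derivative test at each critical point:
  f''(-0.9107) = 10.3923 > 0 → local minimum
  f''(0.2440) = -10.3923 < 0 → local maximum

Critical points: x = -sqrt(3)/3 - 1/3 ≈ -0.9107 (local minimum); x = -1/3 + sqrt(3)/3 ≈ 0.2440 (local maximum)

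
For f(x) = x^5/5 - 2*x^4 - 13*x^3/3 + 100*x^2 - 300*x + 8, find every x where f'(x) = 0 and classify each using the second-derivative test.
f'(x) = x^4 - 8*x^3 - 13*x^2 + 200*x - 300

Solve f'(x) = 0:
  Factor: x^4 - 8*x^3 - 13*x^2 + 200*x - 300 = (x - 6)*(x - 5)*(x - 2)*(x + 5) = 0.
  ⇒ x = -5, 2, 5, 6

f''(x) = 4*x^3 - 24*x^2 - 26*x + 200
Second-derivative test at each critical point:
  f''(-5) = -770 < 0 → local maximum
  f''(2) = 84 > 0 → local minimum
  f''(5) = -30 < 0 → local maximum
  f''(6) = 44 > 0 → local minimum

Critical points: x = -5 (local maximum); x = 2 (local minimum); x = 5 (local maximum); x = 6 (local minimum)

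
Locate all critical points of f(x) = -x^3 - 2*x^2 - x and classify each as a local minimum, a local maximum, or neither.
f'(x) = -3*x^2 - 4*x - 1

Solve f'(x) = 0:
  Factor: -3*x^2 - 4*x - 1 = -(x + 1)*(3*x + 1) = 0.
  ⇒ x = -1, -1/3

f''(x) = -6*x - 4
Second-derivative test at each critical point:
  f''(-1) = 2 > 0 → local minimum
  f''(-1/3) = -2 < 0 → local maximum

Critical points: x = -1 (local minimum); x = -1/3 (local maximum)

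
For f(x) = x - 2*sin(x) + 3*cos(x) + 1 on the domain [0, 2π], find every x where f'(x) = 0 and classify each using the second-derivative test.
f'(x) = -3*sin(x) - 2*cos(x) + 1

Solve f'(x) = 0 on [0, 2π]:
  f'(x) = 0 ⇔ -3*sin(x) - 2*cos(x) = -1. Write the left side as R·cos(x + φ) with R = √((-2)² + 3²) = sqrt(13), cos φ = -2*sqrt(13)/13, sin φ = 3*sqrt(13)/13; then cos(x + φ) = -sqrt(13)/13. Solve for x and keep the solutions lying in [0, 2π].
  ⇒ x = atan((3 + 4*sqrt(3))/(2 - 6*sqrt(3))) + pi ≈ 2.2726, atan((3 - 4*sqrt(3))/(2 + 6*sqrt(3))) + 2*pi ≈ 5.9762

f''(x) = 2*sin(x) - 3*cos(x)
Second-derivative test at each critical point:
  f''(2.2726) = 3.4641 > 0 → local minimum
  f''(5.9762) = -3.4641 < 0 → local maximum

Critical points: x = atan((3 + 4*sqrt(3))/(2 - 6*sqrt(3))) + pi ≈ 2.2726 (local minimum); x = atan((3 - 4*sqrt(3))/(2 + 6*sqrt(3))) + 2*pi ≈ 5.9762 (local maximum)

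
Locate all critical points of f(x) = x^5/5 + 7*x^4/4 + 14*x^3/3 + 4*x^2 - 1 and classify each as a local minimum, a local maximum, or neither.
f'(x) = x*(x^3 + 7*x^2 + 14*x + 8)

Solve f'(x) = 0:
  Factor: x^4 + 7*x^3 + 14*x^2 + 8*x = x*(x + 1)*(x + 2)*(x + 4) = 0.
  ⇒ x = -4, -2, -1, 0

f''(x) = 4*x^3 + 21*x^2 + 28*x + 8
Second-derivative test at each critical point:
  f''(-4) = -24 < 0 → local maximum
  f''(-2) = 4 > 0 → local minimum
  f''(-1) = -3 < 0 → local maximum
  f''(0) = 8 > 0 → local minimum

Critical points: x = -4 (local maximum); x = -2 (local minimum); x = -1 (local maximum); x = 0 (local minimum)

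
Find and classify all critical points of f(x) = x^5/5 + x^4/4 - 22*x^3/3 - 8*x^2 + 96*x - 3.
f'(x) = x^4 + x^3 - 22*x^2 - 16*x + 96

Solve f'(x) = 0:
  Factor: x^4 + x^3 - 22*x^2 - 16*x + 96 = (x - 4)*(x - 2)*(x + 3)*(x + 4) = 0.
  ⇒ x = -4, -3, 2, 4

f''(x) = 4*x^3 + 3*x^2 - 44*x - 16
Second-derivative test at each critical point:
  f''(-4) = -48 < 0 → local maximum
  f''(-3) = 35 > 0 → local minimum
  f''(2) = -60 < 0 → local maximum
  f''(4) = 112 > 0 → local minimum

Critical points: x = -4 (local maximum); x = -3 (local minimum); x = 2 (local maximum); x = 4 (local minimum)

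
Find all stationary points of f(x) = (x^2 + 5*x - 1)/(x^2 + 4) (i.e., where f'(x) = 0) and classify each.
f'(x) = 5*(-x^2 + 2*x + 4)/(x^4 + 8*x^2 + 16)

Solve f'(x) = 0:
  f'(x) = -5*(x^2 - 2*x - 4)/(x^2 + 4)^2; the denominator is positive wherever f is defined, so f'(x) = 0 ⇔ -5*x^2 + 10*x + 20 = 0.
  Factor: -5*x^2 + 10*x + 20 = -5*(x^2 - 2*x - 4); x^2 - 2*x - 4 = 0 has no rational roots; quadratic formula: x = (2 ± √20)/2.
  ⇒ x = 1 - sqrt(5) ≈ -1.2361, 1 + sqrt(5) ≈ 3.2361

f''(x) = 10*(x^3 - 3*x^2 - 12*x + 4)/(x^6 + 12*x^4 + 48*x^2 + 64)
Second-derivative test at each critical point:
  f''(-1.2361) = 0.7318 > 0 → local minimum
  f''(3.2361) = -0.1068 < 0 → local maximum

Critical points: x = 1 - sqrt(5) ≈ -1.2361 (local minimum); x = 1 + sqrt(5) ≈ 3.2361 (local maximum)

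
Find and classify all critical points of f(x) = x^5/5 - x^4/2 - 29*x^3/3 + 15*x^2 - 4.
f'(x) = x*(x^3 - 2*x^2 - 29*x + 30)

Solve f'(x) = 0:
  Factor: x^4 - 2*x^3 - 29*x^2 + 30*x = x*(x - 6)*(x - 1)*(x + 5) = 0.
  ⇒ x = -5, 0, 1, 6

f''(x) = 4*x^3 - 6*x^2 - 58*x + 30
Second-derivative test at each critical point:
  f''(-5) = -330 < 0 → local maximum
  f''(0) = 30 > 0 → local minimum
  f''(1) = -30 < 0 → local maximum
  f''(6) = 330 > 0 → local minimum

Critical points: x = -5 (local maximum); x = 0 (local minimum); x = 1 (local maximum); x = 6 (local minimum)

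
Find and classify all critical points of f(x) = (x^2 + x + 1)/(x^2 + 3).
f'(x) = (-x^2 + 4*x + 3)/(x^4 + 6*x^2 + 9)

Solve f'(x) = 0:
  f'(x) = -(x^2 - 4*x - 3)/(x^2 + 3)^2; the denominator is positive wherever f is defined, so f'(x) = 0 ⇔ -x^2 + 4*x + 3 = 0.
  x^2 - 4*x - 3 = 0 has no rational roots; quadratic formula: x = (4 ± √28)/2.
  ⇒ x = 2 - sqrt(7) ≈ -0.6458, 2 + sqrt(7) ≈ 4.6458

f''(x) = 2*(x^3 - 6*x^2 - 9*x + 6)/(x^6 + 9*x^4 + 27*x^2 + 27)
Second-derivative test at each critical point:
  f''(-0.6458) = 0.4532 > 0 → local minimum
  f''(4.6458) = -0.0088 < 0 → local maximum

Critical points: x = 2 - sqrt(7) ≈ -0.6458 (local minimum); x = 2 + sqrt(7) ≈ 4.6458 (local maximum)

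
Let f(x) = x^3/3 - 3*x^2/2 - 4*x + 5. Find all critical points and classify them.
f'(x) = x^2 - 3*x - 4

Solve f'(x) = 0:
  Factor: x^2 - 3*x - 4 = (x - 4)*(x + 1) = 0.
  ⇒ x = -1, 4

f''(x) = 2*x - 3
Second-derivative test at each critical point:
  f''(-1) = -5 < 0 → local maximum
  f''(4) = 5 > 0 → local minimum

Critical points: x = -1 (local maximum); x = 4 (local minimum)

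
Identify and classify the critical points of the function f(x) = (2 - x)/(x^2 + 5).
f'(x) = (-x^2 + 2*x*(x - 2) - 5)/(x^2 + 5)^2

Solve f'(x) = 0:
  f'(x) = (x - 5)*(x + 1)/(x^2 + 5)^2; the denominator is positive wherever f is defined, so f'(x) = 0 ⇔ x^2 - 4*x - 5 = 0.
  Factor: x^2 - 4*x - 5 = (x - 5)*(x + 1) = 0.
  ⇒ x = -1, 5

f''(x) = 2*(4*x^2*(2 - x) + (3*x - 2)*(x^2 + 5))/(x^2 + 5)^3
Second-derivative test at each critical point:
  f''(-1) = -1/6 < 0 → local maximum
  f''(5) = 1/150 > 0 → local minimum

Critical points: x = -1 (local maximum); x = 5 (local minimum)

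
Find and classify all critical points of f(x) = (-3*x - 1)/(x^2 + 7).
f'(x) = (3*x^2 + 2*x - 21)/(x^4 + 14*x^2 + 49)

Solve f'(x) = 0:
  f'(x) = (x + 3)*(3*x - 7)/(x^2 + 7)^2; the denominator is positive wherever f is defined, so f'(x) = 0 ⇔ 3*x^2 + 2*x - 21 = 0.
  Factor: 3*x^2 + 2*x - 21 = (x + 3)*(3*x - 7) = 0.
  ⇒ x = -3, 7/3

f''(x) = 2*(-4*x^2*(3*x + 1) + (9*x + 1)*(x^2 + 7))/(x^2 + 7)^3
Second-derivative test at each critical point:
  f''(-3) = -1/16 < 0 → local maximum
  f''(7/3) = 81/784 > 0 → local minimum

Critical points: x = -3 (local maximum); x = 7/3 (local minimum)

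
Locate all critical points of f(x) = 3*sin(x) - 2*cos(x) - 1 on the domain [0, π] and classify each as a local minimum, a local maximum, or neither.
f'(x) = 2*sin(x) + 3*cos(x)

Solve f'(x) = 0 on [0, π]:
  f'(x) = 0 ⇔ 3*cos(x) = -2*sin(x) ⇔ tan(x) = -3/2, i.e. x = arctan(-3/2) + nπ; keep the solutions lying in [0, π].
  ⇒ x = pi - atan(3/2) ≈ 2.1588

f''(x) = -3*sin(x) + 2*cos(x)
Second-derivative test at each critical point:
  f''(2.1588) = -3.6056 < 0 → local maximum

Critical points: x = pi - atan(3/2) ≈ 2.1588 (local maximum)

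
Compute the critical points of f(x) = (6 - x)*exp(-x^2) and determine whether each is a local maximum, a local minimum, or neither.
f'(x) = (2*x*(x - 6) - 1)*exp(-x^2)

Solve f'(x) = 0:
  f'(x) = (2*x^2 - 12*x - 1)·exp(-x^2) and exp(-x^2) > 0 for every x, so f'(x) = 0 ⇔ 2*x^2 - 12*x - 1 = 0.
  2*x^2 - 12*x - 1 = 0 has no rational roots; quadratic formula: x = (12 ± √152)/4.
  ⇒ x = 3 - sqrt(38)/2 ≈ -0.0822, 3 + sqrt(38)/2 ≈ 6.0822

f''(x) = 2*(2*x^2*(6 - x) + 3*x - 6)*exp(-x^2)
Second-derivative test at each critical point:
  f''(-0.0822) = -12.2458 < 0 → local maximum
  f''(6.0822) = 1.059e-15 > 0 → local minimum

Critical points: x = 3 - sqrt(38)/2 ≈ -0.0822 (local maximum); x = 3 + sqrt(38)/2 ≈ 6.0822 (local minimum)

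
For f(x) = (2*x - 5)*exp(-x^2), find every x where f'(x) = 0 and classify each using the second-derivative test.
f'(x) = 2*(-x*(2*x - 5) + 1)*exp(-x^2)

Solve f'(x) = 0:
  f'(x) = (-4*x^2 + 10*x + 2)·exp(-x^2) and exp(-x^2) > 0 for every x, so f'(x) = 0 ⇔ -4*x^2 + 10*x + 2 = 0.
  Factor: -4*x^2 + 10*x + 2 = -2*(2*x^2 - 5*x - 1); 2*x^2 - 5*x - 1 = 0 has no rational roots; quadratic formula: x = (5 ± √33)/4.
  ⇒ x = 5/4 - sqrt(33)/4 ≈ -0.1861, 5/4 + sqrt(33)/4 ≈ 2.6861

f''(x) = 2*(2*x^2*(2*x - 5) - 6*x + 5)*exp(-x^2)
Second-derivative test at each critical point:
  f''(-0.1861) = 11.0979 > 0 → local minimum
  f''(2.6861) = -0.0084 < 0 → local maximum

Critical points: x = 5/4 - sqrt(33)/4 ≈ -0.1861 (local minimum); x = 5/4 + sqrt(33)/4 ≈ 2.6861 (local maximum)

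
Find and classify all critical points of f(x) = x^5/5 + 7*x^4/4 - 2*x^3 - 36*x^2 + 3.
f'(x) = x*(x^3 + 7*x^2 - 6*x - 72)

Solve f'(x) = 0:
  Factor: x^4 + 7*x^3 - 6*x^2 - 72*x = x*(x - 3)*(x + 4)*(x + 6) = 0.
  ⇒ x = -6, -4, 0, 3

f''(x) = 4*x^3 + 21*x^2 - 12*x - 72
Second-derivative test at each critical point:
  f''(-6) = -108 < 0 → local maximum
  f''(-4) = 56 > 0 → local minimum
  f''(0) = -72 < 0 → local maximum
  f''(3) = 189 > 0 → local minimum

Critical points: x = -6 (local maximum); x = -4 (local minimum); x = 0 (local maximum); x = 3 (local minimum)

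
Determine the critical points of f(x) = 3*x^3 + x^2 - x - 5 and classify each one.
f'(x) = 9*x^2 + 2*x - 1

Solve f'(x) = 0:
  9*x^2 + 2*x - 1 = 0 has no rational roots; quadratic formula: x = (-2 ± √40)/18.
  ⇒ x = -sqrt(10)/9 - 1/9 ≈ -0.4625, -1/9 + sqrt(10)/9 ≈ 0.2403

f''(x) = 18*x + 2
Second-derivative test at each critical point:
  f''(-0.4625) = -6.3246 < 0 → local maximum
  f''(0.2403) = 6.3246 > 0 → local minimum

Critical points: x = -sqrt(10)/9 - 1/9 ≈ -0.4625 (local maximum); x = -1/9 + sqrt(10)/9 ≈ 0.2403 (local minimum)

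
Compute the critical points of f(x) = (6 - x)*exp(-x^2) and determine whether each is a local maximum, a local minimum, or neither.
f'(x) = (2*x*(x - 6) - 1)*exp(-x^2)

Solve f'(x) = 0:
  f'(x) = (2*x^2 - 12*x - 1)·exp(-x^2) and exp(-x^2) > 0 for every x, so f'(x) = 0 ⇔ 2*x^2 - 12*x - 1 = 0.
  2*x^2 - 12*x - 1 = 0 has no rational roots; quadratic formula: x = (12 ± √152)/4.
  ⇒ x = 3 - sqrt(38)/2 ≈ -0.0822, 3 + sqrt(38)/2 ≈ 6.0822

f''(x) = 2*(2*x^2*(6 - x) + 3*x - 6)*exp(-x^2)
Second-derivative test at each critical point:
  f''(-0.0822) = -12.2458 < 0 → local maximum
  f''(6.0822) = 1.059e-15 > 0 → local minimum

Critical points: x = 3 - sqrt(38)/2 ≈ -0.0822 (local maximum); x = 3 + sqrt(38)/2 ≈ 6.0822 (local minimum)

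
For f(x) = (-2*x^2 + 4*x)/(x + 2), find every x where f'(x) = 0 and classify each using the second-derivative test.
f'(x) = 2*(-x^2 - 4*x + 4)/(x^2 + 4*x + 4)

Solve f'(x) = 0:
  f'(x) = -2*(x^2 + 4*x - 4)/(x + 2)^2; the denominator is positive wherever f is defined, so f'(x) = 0 ⇔ -2*x^2 - 8*x + 8 = 0.
  Factor: -2*x^2 - 8*x + 8 = -2*(x^2 + 4*x - 4); x^2 + 4*x - 4 = 0 has no rational roots; quadratic formula: x = (-4 ± √32)/2.
  ⇒ x = -2*sqrt(2) - 2 ≈ -4.8284, -2 + 2*sqrt(2) ≈ 0.8284

f''(x) = -32/(x^3 + 6*x^2 + 12*x + 8)
Second-derivative test at each critical point:
  f''(-4.8284) = 1.4142 > 0 → local minimum
  f''(0.8284) = -1.4142 < 0 → local maximum

Critical points: x = -2*sqrt(2) - 2 ≈ -4.8284 (local minimum); x = -2 + 2*sqrt(2) ≈ 0.8284 (local maximum)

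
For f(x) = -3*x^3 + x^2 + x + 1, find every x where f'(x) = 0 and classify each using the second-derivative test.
f'(x) = -9*x^2 + 2*x + 1

Solve f'(x) = 0:
  9*x^2 - 2*x - 1 = 0 has no rational roots; quadratic formula: x = (2 ± √40)/18.
  ⇒ x = 1/9 - sqrt(10)/9 ≈ -0.2403, 1/9 + sqrt(10)/9 ≈ 0.4625

f''(x) = 2 - 18*x
Second-derivative test at each critical point:
  f''(-0.2403) = 6.3246 > 0 → local minimum
  f''(0.4625) = -6.3246 < 0 → local maximum

Critical points: x = 1/9 - sqrt(10)/9 ≈ -0.2403 (local minimum); x = 1/9 + sqrt(10)/9 ≈ 0.4625 (local maximum)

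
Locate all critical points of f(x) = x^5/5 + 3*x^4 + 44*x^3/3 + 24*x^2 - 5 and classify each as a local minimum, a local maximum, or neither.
f'(x) = x*(x^3 + 12*x^2 + 44*x + 48)

Solve f'(x) = 0:
  Factor: x^4 + 12*x^3 + 44*x^2 + 48*x = x*(x + 2)*(x + 4)*(x + 6) = 0.
  ⇒ x = -6, -4, -2, 0

f''(x) = 4*x^3 + 36*x^2 + 88*x + 48
Second-derivative test at each critical point:
  f''(-6) = -48 < 0 → local maximum
  f''(-4) = 16 > 0 → local minimum
  f''(-2) = -16 < 0 → local maximum
  f''(0) = 48 > 0 → local minimum

Critical points: x = -6 (local maximum); x = -4 (local minimum); x = -2 (local maximum); x = 0 (local minimum)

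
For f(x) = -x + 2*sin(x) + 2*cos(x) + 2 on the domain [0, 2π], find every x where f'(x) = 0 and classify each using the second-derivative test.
f'(x) = 2*sqrt(2)*cos(x + pi/4) - 1

Solve f'(x) = 0 on [0, 2π]:
  f'(x) = 0 ⇔ -2*sin(x) + 2*cos(x) = 1. Write the left side as R·cos(x + φ) with R = √(2² + 2²) = 2*sqrt(2), cos φ = sqrt(2)/2, sin φ = sqrt(2)/2; then cos(x + φ) = sqrt(2)/4. Solve for x and keep the solutions lying in [0, 2π].
  ⇒ x = atan((-1 + sqrt(7))/(1 + sqrt(7))) ≈ 0.4240, atan((-sqrt(7) - 1)/(1 - sqrt(7))) + pi ≈ 4.2884

f''(x) = -2*sqrt(2)*sin(x + pi/4)
Second-derivative test at each critical point:
  f''(0.4240) = -2.6458 < 0 → local maximum
  f''(4.2884) = 2.6458 > 0 → local minimum

Critical points: x = atan((-1 + sqrt(7))/(1 + sqrt(7))) ≈ 0.4240 (local maximum); x = atan((-sqrt(7) - 1)/(1 - sqrt(7))) + pi ≈ 4.2884 (local minimum)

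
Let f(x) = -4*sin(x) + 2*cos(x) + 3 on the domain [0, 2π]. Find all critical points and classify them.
f'(x) = -2*sin(x) - 4*cos(x)

Solve f'(x) = 0 on [0, 2π]:
  f'(x) = 0 ⇔ -4*cos(x) = 2*sin(x) ⇔ tan(x) = -2, i.e. x = arctan(-2) + nπ; keep the solutions lying in [0, 2π].
  ⇒ x = pi - atan(2) ≈ 2.0344, -atan(2) + 2*pi ≈ 5.1760

f''(x) = 4*sin(x) - 2*cos(x)
Second-derivative test at each critical point:
  f''(2.0344) = 4.4721 > 0 → local minimum
  f''(5.1760) = -4.4721 < 0 → local maximum

Critical points: x = pi - atan(2) ≈ 2.0344 (local minimum); x = -atan(2) + 2*pi ≈ 5.1760 (local maximum)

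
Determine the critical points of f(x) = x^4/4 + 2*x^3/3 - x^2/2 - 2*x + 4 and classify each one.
f'(x) = x^3 + 2*x^2 - x - 2

Solve f'(x) = 0:
  Factor: x^3 + 2*x^2 - x - 2 = (x - 1)*(x + 1)*(x + 2) = 0.
  ⇒ x = -2, -1, 1

f''(x) = 3*x^2 + 4*x - 1
Second-derivative test at each critical point:
  f''(-2) = 3 > 0 → local minimum
  f''(-1) = -2 < 0 → local maximum
  f''(1) = 6 > 0 → local minimum

Critical points: x = -2 (local minimum); x = -1 (local maximum); x = 1 (local minimum)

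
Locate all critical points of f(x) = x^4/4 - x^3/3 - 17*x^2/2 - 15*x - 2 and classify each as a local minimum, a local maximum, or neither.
f'(x) = x^3 - x^2 - 17*x - 15

Solve f'(x) = 0:
  Factor: x^3 - x^2 - 17*x - 15 = (x - 5)*(x + 1)*(x + 3) = 0.
  ⇒ x = -3, -1, 5

f''(x) = 3*x^2 - 2*x - 17
Second-derivative test at each critical point:
  f''(-3) = 16 > 0 → local minimum
  f''(-1) = -12 < 0 → local maximum
  f''(5) = 48 > 0 → local minimum

Critical points: x = -3 (local minimum); x = -1 (local maximum); x = 5 (local minimum)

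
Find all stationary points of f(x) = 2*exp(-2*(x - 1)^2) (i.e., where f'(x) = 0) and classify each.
f'(x) = 8*(1 - x)*exp(-2*(x - 1)^2)

Solve f'(x) = 0:
  f'(x) = (8 - 8*x)·exp(-2*(x - 1)^2) and exp(-2*(x - 1)^2) > 0 for every x, so f'(x) = 0 ⇔ 8 - 8*x = 0.
  Factor: 8 - 8*x = -8*(x - 1) = 0.
  ⇒ x = 1

f''(x) = 8*(4*(x - 1)^2 - 1)*exp(-2*(x - 1)^2)
Second-derivative test at each critical point:
  f''(1) = -8 < 0 → local maximum

Critical points: x = 1 (local maximum)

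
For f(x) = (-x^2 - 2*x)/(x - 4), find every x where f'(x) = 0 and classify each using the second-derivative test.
f'(x) = (-x^2 + 8*x + 8)/(x^2 - 8*x + 16)

Solve f'(x) = 0:
  f'(x) = -(x^2 - 8*x - 8)/(x - 4)^2; the denominator is positive wherever f is defined, so f'(x) = 0 ⇔ -x^2 + 8*x + 8 = 0.
  x^2 - 8*x - 8 = 0 has no rational roots; quadratic formula: x = (8 ± √96)/2.
  ⇒ x = 4 - 2*sqrt(6) ≈ -0.8990, 4 + 2*sqrt(6) ≈ 8.8990

f''(x) = -48/(x^3 - 12*x^2 + 48*x - 64)
Second-derivative test at each critical point:
  f''(-0.8990) = 0.4082 > 0 → local minimum
  f''(8.8990) = -0.4082 < 0 → local maximum

Critical points: x = 4 - 2*sqrt(6) ≈ -0.8990 (local minimum); x = 4 + 2*sqrt(6) ≈ 8.8990 (local maximum)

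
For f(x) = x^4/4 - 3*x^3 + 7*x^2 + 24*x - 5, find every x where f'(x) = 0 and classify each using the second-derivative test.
f'(x) = x^3 - 9*x^2 + 14*x + 24

Solve f'(x) = 0:
  Factor: x^3 - 9*x^2 + 14*x + 24 = (x - 6)*(x - 4)*(x + 1) = 0.
  ⇒ x = -1, 4, 6

f''(x) = 3*x^2 - 18*x + 14
Second-derivative test at each critical point:
  f''(-1) = 35 > 0 → local minimum
  f''(4) = -10 < 0 → local maximum
  f''(6) = 14 > 0 → local minimum

Critical points: x = -1 (local minimum); x = 4 (local maximum); x = 6 (local minimum)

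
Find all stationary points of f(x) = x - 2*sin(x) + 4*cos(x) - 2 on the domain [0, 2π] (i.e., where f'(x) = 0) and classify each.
f'(x) = -4*sin(x) - 2*cos(x) + 1

Solve f'(x) = 0 on [0, 2π]:
  f'(x) = 0 ⇔ -4*sin(x) - 2*cos(x) = -1. Write the left side as R·cos(x + φ) with R = √((-2)² + 4²) = 2*sqrt(5), cos φ = -sqrt(5)/5, sin φ = 2*sqrt(5)/5; then cos(x + φ) = -sqrt(5)/10. Solve for x and keep the solutions lying in [0, 2π].
  ⇒ x = atan((2 + sqrt(19))/(1 - 2*sqrt(19))) + pi ≈ 2.4524, atan((2 - sqrt(19))/(1 + 2*sqrt(19))) + 2*pi ≈ 6.0451

f''(x) = 2*sin(x) - 4*cos(x)
Second-derivative test at each critical point:
  f''(2.4524) = 4.3589 > 0 → local minimum
  f''(6.0451) = -4.3589 < 0 → local maximum

Critical points: x = atan((2 + sqrt(19))/(1 - 2*sqrt(19))) + pi ≈ 2.4524 (local minimum); x = atan((2 - sqrt(19))/(1 + 2*sqrt(19))) + 2*pi ≈ 6.0451 (local maximum)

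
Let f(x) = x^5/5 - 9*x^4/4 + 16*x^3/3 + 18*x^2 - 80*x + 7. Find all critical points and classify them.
f'(x) = x^4 - 9*x^3 + 16*x^2 + 36*x - 80

Solve f'(x) = 0:
  Factor: x^4 - 9*x^3 + 16*x^2 + 36*x - 80 = (x - 5)*(x - 4)*(x - 2)*(x + 2) = 0.
  ⇒ x = -2, 2, 4, 5

f''(x) = 4*x^3 - 27*x^2 + 32*x + 36
Second-derivative test at each critical point:
  f''(-2) = -168 < 0 → local maximum
  f''(2) = 24 > 0 → local minimum
  f''(4) = -12 < 0 → local maximum
  f''(5) = 21 > 0 → local minimum

Critical points: x = -2 (local maximum); x = 2 (local minimum); x = 4 (local maximum); x = 5 (local minimum)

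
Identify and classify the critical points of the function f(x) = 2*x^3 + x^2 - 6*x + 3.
f'(x) = 6*x^2 + 2*x - 6

Solve f'(x) = 0:
  Factor: 6*x^2 + 2*x - 6 = 2*(3*x^2 + x - 3); 3*x^2 + x - 3 = 0 has no rational roots; quadratic formula: x = (-1 ± √37)/6.
  ⇒ x = -sqrt(37)/6 - 1/6 ≈ -1.1805, -1/6 + sqrt(37)/6 ≈ 0.8471

f''(x) = 12*x + 2
Second-derivative test at each critical point:
  f''(-1.1805) = -12.1655 < 0 → local maximum
  f''(0.8471) = 12.1655 > 0 → local minimum

Critical points: x = -sqrt(37)/6 - 1/6 ≈ -1.1805 (local maximum); x = -1/6 + sqrt(37)/6 ≈ 0.8471 (local minimum)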